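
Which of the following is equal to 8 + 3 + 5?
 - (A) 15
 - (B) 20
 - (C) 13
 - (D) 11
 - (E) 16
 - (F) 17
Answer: E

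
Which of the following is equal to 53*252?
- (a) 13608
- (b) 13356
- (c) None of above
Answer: b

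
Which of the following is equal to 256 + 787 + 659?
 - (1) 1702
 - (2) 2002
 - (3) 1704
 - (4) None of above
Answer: 1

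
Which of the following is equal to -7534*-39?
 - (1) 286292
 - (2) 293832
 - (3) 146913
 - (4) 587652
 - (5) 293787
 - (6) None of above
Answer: 6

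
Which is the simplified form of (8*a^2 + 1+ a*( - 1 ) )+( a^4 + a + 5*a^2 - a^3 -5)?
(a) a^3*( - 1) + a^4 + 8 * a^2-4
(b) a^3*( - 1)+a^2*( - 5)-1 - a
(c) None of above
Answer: c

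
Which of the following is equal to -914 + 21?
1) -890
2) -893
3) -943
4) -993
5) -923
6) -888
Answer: 2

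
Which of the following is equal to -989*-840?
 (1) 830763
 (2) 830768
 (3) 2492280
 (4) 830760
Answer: 4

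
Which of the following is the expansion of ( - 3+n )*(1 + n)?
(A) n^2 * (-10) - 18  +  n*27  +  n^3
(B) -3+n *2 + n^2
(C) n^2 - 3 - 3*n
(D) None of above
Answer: D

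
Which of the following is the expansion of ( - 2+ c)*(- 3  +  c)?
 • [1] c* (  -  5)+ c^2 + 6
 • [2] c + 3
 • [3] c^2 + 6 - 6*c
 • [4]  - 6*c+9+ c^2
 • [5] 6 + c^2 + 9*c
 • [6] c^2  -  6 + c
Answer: 1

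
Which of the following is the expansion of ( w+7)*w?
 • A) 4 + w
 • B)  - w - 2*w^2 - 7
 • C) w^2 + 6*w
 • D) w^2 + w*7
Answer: D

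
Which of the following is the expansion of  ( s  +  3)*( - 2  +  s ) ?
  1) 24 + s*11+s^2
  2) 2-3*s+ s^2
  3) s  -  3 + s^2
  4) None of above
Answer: 4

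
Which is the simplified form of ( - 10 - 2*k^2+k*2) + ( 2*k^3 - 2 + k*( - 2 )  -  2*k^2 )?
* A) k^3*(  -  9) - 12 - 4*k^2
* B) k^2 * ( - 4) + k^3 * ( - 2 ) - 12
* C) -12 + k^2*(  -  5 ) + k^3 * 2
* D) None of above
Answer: D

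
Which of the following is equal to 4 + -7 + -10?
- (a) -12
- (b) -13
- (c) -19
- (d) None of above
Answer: b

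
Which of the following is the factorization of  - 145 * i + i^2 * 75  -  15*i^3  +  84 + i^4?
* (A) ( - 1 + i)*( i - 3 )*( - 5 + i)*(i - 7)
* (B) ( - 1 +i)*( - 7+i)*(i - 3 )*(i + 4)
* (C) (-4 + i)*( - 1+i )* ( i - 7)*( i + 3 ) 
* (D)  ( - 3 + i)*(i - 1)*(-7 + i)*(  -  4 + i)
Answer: D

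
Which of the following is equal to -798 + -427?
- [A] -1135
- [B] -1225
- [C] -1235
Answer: B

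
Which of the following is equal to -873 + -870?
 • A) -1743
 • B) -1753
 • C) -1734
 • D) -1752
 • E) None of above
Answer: A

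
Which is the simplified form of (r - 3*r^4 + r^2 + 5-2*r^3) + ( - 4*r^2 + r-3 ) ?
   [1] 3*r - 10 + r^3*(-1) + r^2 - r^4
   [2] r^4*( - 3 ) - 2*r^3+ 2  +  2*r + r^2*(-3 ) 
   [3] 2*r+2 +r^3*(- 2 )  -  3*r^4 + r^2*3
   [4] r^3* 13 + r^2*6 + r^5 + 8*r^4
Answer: 2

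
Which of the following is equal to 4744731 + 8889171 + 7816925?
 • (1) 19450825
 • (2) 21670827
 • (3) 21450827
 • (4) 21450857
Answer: 3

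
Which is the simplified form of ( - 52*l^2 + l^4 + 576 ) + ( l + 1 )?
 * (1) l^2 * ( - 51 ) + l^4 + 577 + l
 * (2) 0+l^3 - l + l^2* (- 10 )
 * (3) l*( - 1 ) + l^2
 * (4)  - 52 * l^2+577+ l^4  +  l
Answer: 4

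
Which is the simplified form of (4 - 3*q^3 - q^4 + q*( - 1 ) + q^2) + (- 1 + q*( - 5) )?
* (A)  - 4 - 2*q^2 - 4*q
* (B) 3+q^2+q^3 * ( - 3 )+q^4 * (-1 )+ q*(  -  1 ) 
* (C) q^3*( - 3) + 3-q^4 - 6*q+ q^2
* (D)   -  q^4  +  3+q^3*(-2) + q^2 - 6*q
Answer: C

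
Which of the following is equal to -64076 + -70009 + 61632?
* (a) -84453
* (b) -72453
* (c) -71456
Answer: b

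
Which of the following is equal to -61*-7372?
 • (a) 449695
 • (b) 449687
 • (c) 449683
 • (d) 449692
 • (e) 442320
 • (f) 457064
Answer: d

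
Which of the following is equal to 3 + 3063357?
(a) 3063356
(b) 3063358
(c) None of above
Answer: c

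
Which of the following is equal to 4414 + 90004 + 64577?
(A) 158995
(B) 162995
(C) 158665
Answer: A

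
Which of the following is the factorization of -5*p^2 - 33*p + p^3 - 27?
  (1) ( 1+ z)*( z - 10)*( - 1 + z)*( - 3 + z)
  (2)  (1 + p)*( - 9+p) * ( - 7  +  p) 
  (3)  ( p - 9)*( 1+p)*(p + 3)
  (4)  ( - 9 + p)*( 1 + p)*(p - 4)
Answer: 3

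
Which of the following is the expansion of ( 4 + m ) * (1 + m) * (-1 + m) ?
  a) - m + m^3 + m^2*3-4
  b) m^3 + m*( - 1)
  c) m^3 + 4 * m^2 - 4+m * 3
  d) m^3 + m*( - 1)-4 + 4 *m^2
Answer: d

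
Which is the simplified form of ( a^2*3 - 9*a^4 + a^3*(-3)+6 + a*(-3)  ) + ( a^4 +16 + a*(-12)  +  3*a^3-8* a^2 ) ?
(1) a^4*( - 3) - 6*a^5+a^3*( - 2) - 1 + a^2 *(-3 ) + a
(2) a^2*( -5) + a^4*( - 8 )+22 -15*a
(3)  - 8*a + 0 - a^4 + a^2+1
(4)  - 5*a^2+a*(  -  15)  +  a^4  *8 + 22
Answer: 2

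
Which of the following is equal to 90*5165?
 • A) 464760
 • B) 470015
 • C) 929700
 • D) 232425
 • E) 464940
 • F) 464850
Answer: F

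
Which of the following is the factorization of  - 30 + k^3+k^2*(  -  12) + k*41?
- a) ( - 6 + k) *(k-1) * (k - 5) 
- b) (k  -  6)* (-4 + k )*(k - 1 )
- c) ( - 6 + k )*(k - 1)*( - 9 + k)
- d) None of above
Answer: a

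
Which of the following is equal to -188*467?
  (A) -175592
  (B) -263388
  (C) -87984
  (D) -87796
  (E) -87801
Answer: D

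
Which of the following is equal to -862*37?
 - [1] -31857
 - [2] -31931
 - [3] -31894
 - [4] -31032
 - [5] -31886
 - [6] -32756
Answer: 3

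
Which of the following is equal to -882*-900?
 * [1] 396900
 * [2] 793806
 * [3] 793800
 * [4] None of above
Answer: 3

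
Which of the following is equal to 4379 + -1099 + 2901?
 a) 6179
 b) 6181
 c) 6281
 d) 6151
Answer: b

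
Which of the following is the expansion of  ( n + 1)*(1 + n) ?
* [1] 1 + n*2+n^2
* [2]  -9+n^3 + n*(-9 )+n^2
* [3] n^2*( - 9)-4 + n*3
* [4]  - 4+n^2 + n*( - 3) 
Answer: 1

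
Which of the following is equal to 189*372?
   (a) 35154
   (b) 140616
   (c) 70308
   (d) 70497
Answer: c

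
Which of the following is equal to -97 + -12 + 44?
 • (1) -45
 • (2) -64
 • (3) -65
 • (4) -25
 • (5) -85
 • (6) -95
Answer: 3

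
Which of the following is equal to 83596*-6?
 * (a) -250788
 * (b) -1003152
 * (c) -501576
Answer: c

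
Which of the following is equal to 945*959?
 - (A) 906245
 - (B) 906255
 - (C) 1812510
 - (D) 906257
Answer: B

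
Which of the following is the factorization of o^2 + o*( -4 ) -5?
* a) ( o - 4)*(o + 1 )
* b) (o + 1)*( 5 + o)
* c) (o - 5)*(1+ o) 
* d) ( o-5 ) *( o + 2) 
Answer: c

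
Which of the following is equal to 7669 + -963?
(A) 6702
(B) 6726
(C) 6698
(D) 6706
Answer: D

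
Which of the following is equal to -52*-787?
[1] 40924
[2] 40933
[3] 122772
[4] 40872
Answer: 1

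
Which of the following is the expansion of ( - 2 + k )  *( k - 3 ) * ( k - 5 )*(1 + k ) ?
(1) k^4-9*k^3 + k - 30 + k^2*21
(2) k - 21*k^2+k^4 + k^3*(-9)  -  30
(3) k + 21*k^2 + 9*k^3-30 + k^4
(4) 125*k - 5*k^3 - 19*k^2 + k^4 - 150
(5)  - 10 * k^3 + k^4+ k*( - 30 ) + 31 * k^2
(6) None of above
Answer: 1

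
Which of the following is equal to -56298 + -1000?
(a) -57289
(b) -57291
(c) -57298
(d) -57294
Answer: c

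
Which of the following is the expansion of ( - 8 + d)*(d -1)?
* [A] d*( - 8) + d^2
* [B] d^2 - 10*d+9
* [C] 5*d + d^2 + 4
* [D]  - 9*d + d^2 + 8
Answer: D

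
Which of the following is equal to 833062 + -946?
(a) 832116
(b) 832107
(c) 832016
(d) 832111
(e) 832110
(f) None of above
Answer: a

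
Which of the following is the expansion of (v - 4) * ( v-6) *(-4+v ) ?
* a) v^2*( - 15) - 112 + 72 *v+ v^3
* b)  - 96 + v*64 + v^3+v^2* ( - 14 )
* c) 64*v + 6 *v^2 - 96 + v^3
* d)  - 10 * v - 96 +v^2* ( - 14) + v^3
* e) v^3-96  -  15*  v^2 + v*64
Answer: b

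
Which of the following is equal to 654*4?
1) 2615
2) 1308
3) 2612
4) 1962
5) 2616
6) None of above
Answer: 5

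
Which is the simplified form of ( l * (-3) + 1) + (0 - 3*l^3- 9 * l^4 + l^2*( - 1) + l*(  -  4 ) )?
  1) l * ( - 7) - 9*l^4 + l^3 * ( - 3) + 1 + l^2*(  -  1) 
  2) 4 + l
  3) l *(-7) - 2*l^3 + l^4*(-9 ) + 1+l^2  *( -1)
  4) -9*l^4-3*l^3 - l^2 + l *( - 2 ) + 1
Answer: 1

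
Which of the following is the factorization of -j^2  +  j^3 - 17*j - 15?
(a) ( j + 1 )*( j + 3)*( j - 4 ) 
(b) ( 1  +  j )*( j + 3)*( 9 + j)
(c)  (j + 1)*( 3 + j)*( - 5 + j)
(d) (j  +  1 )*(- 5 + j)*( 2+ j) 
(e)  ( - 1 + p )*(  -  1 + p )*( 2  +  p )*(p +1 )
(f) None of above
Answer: c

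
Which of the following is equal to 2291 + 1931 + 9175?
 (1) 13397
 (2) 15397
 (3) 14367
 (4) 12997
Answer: 1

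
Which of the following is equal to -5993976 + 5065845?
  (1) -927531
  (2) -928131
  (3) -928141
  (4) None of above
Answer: 2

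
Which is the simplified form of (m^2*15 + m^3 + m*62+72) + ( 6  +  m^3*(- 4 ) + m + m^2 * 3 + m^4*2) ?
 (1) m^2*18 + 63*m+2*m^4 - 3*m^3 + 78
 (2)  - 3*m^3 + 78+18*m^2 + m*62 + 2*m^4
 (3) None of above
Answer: 1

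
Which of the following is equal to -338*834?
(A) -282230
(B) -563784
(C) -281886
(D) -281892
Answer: D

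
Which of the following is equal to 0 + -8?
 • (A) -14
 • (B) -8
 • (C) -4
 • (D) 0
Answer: B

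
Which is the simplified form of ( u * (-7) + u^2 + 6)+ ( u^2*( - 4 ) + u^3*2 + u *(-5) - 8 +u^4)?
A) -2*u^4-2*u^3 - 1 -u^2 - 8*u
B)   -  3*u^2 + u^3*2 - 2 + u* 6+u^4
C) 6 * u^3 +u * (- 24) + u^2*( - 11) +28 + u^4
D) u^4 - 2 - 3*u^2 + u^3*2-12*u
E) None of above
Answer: D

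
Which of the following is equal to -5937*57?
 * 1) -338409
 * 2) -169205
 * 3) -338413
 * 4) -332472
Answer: 1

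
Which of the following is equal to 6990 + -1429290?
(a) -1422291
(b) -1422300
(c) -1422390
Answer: b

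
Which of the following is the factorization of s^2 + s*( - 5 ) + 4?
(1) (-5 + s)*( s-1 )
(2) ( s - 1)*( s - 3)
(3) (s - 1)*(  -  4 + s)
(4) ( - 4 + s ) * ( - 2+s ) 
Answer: 3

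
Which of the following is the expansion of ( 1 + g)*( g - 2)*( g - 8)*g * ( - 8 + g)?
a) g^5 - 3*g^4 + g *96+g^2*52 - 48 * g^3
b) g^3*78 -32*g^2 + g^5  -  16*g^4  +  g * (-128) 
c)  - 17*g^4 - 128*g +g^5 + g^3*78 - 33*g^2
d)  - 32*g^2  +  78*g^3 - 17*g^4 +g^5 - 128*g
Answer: d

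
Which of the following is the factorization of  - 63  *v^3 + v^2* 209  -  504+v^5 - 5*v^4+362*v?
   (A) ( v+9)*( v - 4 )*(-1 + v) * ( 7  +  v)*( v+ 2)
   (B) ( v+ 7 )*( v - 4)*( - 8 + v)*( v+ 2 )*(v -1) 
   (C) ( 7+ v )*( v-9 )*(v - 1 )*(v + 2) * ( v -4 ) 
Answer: C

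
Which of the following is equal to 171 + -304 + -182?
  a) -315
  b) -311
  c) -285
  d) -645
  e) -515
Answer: a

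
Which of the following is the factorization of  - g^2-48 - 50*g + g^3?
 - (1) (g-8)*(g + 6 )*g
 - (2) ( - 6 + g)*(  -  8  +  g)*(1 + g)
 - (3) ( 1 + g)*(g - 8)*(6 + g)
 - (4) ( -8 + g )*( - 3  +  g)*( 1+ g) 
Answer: 3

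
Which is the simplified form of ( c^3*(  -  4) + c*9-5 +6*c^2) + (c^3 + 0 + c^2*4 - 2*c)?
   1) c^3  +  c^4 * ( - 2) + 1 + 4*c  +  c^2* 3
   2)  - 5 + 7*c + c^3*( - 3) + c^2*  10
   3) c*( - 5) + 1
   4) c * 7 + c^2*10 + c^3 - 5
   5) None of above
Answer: 2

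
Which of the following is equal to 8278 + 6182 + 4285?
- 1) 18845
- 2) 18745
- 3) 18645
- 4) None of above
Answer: 2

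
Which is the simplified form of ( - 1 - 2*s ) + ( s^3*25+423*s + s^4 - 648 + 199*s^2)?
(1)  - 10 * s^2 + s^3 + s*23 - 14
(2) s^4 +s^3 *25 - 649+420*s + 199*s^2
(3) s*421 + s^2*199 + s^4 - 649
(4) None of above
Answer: 4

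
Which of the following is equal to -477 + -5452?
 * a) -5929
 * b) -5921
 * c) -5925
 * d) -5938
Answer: a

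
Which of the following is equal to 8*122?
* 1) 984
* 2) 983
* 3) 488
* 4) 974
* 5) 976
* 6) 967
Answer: 5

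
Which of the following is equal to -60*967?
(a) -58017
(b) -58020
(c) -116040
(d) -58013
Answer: b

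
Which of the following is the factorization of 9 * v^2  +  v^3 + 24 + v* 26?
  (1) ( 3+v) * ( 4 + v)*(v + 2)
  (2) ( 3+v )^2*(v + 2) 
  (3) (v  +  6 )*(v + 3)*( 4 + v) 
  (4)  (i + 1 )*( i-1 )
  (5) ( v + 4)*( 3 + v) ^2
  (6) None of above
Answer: 1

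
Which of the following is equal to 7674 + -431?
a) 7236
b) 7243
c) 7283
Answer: b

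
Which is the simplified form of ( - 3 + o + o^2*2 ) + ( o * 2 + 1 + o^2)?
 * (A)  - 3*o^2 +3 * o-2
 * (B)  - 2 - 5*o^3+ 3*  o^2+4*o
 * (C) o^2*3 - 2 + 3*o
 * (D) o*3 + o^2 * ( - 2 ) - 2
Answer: C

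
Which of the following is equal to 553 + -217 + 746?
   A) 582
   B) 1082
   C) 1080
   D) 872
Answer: B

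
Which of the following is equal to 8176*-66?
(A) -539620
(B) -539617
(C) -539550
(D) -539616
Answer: D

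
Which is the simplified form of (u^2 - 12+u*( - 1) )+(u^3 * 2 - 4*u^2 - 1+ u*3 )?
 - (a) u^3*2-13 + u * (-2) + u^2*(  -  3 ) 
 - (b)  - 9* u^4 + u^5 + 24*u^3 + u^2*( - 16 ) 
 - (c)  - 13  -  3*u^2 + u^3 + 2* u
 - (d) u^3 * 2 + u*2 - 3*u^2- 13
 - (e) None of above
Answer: d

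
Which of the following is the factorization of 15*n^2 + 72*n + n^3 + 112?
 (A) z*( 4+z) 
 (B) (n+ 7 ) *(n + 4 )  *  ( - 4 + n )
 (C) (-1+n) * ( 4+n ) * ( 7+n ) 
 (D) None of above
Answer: D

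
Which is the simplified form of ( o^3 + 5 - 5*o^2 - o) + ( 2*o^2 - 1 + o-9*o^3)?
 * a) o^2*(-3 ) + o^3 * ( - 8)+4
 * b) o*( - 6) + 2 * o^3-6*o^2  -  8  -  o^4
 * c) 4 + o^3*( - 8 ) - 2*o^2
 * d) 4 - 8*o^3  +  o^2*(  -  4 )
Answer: a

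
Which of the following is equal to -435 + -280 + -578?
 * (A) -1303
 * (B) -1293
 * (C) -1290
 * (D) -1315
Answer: B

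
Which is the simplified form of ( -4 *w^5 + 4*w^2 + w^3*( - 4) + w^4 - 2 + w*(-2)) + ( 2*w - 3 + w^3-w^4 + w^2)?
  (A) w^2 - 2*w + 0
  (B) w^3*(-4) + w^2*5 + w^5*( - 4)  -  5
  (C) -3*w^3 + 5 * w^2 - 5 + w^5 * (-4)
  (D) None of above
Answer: C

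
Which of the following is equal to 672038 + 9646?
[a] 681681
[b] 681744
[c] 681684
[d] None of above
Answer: c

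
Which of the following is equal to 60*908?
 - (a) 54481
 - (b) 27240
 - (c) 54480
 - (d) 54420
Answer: c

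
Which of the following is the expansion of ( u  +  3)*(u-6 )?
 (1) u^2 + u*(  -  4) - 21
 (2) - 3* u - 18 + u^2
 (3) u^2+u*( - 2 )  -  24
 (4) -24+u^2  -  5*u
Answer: 2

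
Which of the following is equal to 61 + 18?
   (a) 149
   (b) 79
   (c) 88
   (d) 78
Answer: b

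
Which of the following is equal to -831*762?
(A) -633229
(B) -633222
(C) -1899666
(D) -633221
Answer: B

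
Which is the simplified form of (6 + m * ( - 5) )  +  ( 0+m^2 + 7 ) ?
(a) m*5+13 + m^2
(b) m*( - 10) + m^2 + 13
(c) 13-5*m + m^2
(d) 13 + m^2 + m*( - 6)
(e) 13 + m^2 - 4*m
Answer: c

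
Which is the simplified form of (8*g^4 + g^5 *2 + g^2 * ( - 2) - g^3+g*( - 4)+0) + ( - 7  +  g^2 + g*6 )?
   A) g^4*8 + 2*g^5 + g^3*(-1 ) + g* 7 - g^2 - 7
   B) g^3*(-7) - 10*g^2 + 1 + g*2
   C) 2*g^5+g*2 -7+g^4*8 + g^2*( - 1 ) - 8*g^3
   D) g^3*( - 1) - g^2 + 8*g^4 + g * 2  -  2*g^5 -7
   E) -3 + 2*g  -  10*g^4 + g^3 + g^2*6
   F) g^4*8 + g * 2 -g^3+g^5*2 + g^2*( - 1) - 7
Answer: F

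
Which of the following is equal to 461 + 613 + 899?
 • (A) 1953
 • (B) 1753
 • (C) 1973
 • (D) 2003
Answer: C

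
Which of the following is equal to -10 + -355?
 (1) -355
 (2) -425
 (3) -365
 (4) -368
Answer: 3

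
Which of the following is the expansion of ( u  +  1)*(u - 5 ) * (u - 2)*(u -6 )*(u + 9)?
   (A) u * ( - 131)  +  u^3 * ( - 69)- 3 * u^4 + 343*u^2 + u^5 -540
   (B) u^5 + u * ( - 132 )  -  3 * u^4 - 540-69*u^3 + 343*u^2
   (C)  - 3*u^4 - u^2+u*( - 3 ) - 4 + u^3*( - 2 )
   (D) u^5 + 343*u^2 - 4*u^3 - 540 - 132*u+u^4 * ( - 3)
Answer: B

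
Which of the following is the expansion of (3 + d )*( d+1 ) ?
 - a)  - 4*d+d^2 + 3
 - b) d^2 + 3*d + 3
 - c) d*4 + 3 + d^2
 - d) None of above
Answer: c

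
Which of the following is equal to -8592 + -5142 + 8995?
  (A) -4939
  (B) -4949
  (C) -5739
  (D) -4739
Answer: D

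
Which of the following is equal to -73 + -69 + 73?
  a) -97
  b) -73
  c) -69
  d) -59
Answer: c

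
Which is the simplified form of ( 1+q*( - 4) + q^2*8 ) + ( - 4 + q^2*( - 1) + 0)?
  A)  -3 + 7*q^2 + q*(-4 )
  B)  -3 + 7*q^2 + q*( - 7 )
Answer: A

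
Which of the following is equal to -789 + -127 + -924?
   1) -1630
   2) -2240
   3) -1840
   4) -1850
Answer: 3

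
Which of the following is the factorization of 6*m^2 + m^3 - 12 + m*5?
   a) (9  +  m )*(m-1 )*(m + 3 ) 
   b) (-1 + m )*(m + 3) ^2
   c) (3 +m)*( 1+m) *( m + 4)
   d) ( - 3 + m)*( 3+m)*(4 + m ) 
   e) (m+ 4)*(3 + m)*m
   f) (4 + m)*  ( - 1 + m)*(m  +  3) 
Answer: f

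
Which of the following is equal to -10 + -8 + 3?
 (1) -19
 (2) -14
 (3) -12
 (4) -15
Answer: 4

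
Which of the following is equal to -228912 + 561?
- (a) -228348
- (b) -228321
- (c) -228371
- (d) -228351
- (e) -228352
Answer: d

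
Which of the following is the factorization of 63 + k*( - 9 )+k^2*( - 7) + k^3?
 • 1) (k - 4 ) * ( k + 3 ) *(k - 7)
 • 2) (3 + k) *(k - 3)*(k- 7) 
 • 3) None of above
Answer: 2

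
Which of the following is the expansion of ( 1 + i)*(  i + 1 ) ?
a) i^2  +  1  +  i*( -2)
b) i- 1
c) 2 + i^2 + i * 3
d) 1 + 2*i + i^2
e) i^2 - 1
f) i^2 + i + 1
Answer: d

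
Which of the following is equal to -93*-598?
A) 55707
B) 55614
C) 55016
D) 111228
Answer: B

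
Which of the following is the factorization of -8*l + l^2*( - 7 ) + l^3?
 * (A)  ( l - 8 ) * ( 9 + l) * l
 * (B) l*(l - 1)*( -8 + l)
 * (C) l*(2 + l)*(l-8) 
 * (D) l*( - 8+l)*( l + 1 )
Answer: D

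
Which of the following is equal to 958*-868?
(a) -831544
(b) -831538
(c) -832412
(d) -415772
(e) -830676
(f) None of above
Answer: a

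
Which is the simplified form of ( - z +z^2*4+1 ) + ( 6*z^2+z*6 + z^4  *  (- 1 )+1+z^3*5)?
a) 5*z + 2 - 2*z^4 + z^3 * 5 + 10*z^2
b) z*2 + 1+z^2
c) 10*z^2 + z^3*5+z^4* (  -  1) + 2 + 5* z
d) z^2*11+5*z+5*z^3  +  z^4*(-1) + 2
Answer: c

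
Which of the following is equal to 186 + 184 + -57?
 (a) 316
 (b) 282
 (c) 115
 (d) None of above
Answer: d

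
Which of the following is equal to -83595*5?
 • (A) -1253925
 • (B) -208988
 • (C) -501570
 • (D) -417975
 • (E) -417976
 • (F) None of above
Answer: D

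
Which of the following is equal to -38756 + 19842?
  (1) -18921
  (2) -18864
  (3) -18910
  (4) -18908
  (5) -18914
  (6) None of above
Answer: 5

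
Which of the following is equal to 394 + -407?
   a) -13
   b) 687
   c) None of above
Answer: a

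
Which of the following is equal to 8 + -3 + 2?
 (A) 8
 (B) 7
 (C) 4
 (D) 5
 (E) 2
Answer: B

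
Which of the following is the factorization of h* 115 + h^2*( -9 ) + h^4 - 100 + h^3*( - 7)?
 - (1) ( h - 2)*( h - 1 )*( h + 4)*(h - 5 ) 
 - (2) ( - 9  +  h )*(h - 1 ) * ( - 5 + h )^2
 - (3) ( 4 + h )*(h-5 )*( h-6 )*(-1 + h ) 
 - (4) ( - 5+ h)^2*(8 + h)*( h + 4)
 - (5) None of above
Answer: 5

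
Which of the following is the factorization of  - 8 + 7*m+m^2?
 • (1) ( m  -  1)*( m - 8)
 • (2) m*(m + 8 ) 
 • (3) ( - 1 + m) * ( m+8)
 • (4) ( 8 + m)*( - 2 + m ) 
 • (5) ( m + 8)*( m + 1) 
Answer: 3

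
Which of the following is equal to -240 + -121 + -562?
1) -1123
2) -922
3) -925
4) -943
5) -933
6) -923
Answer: 6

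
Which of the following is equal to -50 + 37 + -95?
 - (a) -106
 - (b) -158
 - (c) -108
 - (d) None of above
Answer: c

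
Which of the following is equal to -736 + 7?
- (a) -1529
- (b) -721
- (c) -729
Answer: c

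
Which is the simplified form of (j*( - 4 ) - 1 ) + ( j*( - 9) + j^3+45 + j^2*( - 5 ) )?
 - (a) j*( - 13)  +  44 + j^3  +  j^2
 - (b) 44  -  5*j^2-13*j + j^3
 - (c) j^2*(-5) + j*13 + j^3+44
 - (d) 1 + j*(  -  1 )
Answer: b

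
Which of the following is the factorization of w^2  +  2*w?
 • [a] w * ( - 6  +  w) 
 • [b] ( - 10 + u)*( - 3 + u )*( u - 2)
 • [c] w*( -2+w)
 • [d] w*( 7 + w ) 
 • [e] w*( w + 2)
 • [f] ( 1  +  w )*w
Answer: e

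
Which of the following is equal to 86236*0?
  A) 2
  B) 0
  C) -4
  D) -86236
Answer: B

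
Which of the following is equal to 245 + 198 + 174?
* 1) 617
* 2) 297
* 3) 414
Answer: 1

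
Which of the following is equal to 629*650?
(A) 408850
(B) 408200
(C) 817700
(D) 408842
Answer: A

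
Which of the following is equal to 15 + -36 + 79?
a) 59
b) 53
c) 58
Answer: c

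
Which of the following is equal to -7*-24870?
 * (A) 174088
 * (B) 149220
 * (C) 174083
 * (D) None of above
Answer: D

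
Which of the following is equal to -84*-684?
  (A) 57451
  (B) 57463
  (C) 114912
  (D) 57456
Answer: D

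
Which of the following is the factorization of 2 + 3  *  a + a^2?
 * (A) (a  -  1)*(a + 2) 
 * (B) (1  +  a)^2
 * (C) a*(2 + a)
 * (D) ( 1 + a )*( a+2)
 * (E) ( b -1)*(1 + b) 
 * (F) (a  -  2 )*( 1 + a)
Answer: D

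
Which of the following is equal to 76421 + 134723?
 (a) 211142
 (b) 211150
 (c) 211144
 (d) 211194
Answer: c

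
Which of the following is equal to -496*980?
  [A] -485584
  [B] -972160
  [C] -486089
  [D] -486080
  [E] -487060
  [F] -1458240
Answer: D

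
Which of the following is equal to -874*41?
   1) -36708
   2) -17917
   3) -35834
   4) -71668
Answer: 3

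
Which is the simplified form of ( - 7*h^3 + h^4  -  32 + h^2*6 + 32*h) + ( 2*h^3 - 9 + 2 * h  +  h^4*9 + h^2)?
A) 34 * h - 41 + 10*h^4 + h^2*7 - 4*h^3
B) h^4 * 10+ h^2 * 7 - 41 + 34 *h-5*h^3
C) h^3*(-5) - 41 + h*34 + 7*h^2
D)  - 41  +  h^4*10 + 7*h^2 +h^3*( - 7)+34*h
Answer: B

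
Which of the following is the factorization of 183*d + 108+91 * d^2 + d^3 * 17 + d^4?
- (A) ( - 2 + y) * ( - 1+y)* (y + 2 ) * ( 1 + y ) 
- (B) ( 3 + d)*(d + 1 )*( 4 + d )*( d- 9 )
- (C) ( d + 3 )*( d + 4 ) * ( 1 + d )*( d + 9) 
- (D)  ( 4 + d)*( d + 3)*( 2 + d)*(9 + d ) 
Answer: C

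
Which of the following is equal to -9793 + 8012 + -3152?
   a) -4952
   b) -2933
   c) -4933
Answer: c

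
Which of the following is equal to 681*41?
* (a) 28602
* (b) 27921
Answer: b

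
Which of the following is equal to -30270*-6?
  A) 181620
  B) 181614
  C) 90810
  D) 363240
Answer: A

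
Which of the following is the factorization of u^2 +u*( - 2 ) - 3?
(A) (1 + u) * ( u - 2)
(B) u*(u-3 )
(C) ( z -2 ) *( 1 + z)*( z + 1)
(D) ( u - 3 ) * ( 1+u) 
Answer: D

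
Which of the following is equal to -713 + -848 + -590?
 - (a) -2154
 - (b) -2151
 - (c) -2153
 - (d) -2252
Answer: b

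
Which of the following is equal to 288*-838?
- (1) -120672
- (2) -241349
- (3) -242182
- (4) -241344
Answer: 4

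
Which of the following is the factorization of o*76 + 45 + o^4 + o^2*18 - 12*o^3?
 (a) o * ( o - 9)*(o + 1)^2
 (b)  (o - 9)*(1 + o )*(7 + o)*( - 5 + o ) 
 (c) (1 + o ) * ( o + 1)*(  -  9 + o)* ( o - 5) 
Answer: c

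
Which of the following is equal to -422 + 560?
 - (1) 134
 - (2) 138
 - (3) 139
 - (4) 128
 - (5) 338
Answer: 2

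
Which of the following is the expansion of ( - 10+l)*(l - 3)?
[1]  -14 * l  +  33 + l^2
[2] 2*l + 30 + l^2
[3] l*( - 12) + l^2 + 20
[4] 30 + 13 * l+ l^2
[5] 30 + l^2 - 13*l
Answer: 5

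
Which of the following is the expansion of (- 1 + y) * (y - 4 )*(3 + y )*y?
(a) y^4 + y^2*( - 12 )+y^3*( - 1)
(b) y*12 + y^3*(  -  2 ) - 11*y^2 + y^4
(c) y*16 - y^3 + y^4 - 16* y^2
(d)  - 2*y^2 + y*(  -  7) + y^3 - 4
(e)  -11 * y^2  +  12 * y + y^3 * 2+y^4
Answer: b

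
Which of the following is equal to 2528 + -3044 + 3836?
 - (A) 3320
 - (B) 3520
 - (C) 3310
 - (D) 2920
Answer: A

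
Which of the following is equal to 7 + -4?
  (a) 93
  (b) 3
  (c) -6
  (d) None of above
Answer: b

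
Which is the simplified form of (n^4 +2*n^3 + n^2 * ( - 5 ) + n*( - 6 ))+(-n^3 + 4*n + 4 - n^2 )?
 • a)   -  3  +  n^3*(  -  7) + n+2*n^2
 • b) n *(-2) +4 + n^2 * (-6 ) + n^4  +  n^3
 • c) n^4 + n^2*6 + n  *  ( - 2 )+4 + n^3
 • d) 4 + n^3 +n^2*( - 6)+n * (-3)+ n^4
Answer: b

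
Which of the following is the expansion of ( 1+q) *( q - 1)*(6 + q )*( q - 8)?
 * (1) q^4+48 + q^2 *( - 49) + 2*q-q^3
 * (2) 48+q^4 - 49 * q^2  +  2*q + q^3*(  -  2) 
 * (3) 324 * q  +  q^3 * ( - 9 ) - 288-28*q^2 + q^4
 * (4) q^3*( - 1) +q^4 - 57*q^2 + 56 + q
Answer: 2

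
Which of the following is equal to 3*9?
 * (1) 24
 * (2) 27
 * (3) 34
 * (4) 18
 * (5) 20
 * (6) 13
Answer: 2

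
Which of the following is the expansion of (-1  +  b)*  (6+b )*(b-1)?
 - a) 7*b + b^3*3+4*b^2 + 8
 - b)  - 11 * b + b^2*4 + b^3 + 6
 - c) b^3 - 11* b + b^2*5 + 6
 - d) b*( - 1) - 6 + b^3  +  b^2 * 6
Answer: b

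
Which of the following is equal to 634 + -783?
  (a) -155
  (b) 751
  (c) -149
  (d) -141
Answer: c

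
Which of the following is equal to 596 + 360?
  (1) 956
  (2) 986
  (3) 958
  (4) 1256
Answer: 1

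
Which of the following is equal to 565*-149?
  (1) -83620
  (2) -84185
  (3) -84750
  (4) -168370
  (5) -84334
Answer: 2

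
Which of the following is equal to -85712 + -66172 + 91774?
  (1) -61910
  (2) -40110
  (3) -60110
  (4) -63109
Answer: 3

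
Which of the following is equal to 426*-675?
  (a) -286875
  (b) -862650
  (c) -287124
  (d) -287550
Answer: d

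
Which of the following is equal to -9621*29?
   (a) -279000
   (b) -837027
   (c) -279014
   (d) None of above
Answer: d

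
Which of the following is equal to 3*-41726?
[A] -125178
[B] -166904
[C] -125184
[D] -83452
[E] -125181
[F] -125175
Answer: A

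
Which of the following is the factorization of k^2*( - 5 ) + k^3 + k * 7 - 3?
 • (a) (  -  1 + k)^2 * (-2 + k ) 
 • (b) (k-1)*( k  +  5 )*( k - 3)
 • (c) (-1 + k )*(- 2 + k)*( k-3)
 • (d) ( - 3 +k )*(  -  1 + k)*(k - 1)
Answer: d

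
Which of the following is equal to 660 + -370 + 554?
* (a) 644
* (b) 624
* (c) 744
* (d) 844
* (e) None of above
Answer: d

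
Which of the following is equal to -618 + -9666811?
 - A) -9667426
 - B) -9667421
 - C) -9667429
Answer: C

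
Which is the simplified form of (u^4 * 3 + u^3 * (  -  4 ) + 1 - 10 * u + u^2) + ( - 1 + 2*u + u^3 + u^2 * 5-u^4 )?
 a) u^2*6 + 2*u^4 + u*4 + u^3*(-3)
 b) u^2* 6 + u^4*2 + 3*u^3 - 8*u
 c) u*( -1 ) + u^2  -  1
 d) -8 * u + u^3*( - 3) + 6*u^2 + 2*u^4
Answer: d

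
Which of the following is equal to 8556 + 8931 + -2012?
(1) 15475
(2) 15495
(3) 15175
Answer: 1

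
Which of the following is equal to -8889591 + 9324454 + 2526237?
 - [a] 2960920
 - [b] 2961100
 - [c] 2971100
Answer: b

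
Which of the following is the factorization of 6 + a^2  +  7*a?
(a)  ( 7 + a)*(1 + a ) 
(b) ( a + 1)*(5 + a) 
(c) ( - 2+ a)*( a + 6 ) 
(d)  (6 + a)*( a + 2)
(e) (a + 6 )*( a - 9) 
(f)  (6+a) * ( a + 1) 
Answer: f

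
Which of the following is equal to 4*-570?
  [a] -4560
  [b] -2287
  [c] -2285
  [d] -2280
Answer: d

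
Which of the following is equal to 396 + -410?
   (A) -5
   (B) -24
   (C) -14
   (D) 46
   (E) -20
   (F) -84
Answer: C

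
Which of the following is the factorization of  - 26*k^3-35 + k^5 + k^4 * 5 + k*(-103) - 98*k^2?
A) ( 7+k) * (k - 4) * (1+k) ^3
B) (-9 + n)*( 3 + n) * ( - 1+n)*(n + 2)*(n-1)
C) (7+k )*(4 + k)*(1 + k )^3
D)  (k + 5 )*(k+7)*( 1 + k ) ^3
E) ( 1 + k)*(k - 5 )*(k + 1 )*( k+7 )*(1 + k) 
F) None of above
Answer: E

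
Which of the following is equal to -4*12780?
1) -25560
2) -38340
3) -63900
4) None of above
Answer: 4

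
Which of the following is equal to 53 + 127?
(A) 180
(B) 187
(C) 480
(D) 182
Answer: A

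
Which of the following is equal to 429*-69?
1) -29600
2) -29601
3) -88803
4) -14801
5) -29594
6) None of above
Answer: 2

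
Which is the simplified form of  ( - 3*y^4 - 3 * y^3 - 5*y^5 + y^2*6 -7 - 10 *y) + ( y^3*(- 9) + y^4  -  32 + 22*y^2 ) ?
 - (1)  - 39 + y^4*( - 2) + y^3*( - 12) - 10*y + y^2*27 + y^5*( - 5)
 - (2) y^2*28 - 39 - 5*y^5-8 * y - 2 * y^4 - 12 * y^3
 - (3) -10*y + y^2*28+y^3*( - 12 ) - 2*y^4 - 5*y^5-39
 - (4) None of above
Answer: 3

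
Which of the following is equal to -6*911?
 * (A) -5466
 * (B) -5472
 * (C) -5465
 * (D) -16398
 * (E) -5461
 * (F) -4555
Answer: A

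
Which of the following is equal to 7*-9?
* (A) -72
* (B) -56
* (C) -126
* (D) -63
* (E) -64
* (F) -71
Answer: D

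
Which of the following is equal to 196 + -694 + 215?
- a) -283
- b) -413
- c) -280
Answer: a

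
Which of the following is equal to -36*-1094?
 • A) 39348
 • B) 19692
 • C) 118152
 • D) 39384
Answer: D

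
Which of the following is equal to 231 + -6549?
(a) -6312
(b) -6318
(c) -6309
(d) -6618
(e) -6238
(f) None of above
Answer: b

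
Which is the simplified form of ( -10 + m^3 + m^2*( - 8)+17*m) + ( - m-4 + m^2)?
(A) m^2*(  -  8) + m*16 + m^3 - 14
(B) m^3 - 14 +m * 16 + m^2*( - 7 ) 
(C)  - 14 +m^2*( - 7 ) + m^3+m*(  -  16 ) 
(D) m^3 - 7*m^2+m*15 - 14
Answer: B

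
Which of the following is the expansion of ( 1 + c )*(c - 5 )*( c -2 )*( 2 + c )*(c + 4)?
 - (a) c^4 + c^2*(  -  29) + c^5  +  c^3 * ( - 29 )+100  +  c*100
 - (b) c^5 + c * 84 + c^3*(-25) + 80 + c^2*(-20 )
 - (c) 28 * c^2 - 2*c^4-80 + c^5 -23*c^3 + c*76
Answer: b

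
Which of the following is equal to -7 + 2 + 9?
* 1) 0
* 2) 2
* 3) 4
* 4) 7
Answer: 3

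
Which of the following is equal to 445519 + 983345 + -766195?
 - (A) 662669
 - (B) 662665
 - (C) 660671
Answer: A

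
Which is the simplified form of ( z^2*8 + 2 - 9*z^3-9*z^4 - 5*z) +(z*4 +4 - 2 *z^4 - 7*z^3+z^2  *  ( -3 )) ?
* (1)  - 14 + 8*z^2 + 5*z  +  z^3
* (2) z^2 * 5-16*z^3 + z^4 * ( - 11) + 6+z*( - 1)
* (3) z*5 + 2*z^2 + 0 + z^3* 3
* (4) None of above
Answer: 2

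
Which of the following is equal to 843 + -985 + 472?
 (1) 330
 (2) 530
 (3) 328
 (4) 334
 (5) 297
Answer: 1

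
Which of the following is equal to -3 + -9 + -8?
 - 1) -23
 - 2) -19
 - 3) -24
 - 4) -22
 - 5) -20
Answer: 5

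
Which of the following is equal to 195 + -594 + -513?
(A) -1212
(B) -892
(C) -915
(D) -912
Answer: D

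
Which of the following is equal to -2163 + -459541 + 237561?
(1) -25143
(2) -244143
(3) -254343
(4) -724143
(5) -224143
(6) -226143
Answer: 5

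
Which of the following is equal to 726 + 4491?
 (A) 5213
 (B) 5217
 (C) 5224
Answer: B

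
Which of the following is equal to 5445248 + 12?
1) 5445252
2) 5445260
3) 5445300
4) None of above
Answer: 2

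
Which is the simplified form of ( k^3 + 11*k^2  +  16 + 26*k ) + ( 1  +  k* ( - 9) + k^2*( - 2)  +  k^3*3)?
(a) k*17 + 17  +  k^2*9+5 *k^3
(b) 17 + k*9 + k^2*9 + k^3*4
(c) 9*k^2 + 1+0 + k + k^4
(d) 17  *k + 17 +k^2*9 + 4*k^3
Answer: d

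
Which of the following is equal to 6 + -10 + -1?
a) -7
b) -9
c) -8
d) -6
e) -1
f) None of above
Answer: f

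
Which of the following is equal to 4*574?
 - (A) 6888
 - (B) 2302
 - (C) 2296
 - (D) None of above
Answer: C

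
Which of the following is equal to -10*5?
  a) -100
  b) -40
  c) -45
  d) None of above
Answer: d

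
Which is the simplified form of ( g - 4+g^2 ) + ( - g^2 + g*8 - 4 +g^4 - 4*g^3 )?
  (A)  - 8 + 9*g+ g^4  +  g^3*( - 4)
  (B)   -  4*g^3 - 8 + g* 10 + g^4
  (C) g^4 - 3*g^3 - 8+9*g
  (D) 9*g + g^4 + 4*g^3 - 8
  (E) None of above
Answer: A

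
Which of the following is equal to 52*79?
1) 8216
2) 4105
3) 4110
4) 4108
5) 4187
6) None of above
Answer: 4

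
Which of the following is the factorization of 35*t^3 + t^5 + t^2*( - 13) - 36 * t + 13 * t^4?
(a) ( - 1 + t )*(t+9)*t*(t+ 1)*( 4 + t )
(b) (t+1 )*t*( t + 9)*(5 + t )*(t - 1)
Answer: a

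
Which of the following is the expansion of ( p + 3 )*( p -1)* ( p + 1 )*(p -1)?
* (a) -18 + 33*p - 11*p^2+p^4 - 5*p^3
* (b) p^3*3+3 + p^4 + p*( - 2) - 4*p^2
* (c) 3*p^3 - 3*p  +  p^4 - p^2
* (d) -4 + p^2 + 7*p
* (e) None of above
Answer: e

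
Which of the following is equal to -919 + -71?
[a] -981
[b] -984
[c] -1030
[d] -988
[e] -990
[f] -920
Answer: e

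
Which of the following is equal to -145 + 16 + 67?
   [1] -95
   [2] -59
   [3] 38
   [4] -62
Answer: 4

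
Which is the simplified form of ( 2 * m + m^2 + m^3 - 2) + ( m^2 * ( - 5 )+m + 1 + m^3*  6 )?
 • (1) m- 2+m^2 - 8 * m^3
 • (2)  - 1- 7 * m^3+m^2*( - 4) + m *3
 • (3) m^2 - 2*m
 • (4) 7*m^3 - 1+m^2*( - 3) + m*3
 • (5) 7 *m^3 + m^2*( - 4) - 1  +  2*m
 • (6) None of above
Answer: 6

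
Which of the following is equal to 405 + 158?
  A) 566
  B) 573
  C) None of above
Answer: C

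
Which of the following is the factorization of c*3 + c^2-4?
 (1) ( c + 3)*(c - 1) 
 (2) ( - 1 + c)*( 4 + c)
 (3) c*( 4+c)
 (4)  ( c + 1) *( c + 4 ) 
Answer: 2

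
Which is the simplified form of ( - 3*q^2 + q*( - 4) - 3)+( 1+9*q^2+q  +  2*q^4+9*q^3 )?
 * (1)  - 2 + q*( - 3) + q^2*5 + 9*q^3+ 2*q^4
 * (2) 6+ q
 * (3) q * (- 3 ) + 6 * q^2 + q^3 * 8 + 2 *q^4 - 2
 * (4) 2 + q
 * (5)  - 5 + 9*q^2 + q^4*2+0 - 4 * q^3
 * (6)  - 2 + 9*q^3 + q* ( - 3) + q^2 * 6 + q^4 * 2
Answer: 6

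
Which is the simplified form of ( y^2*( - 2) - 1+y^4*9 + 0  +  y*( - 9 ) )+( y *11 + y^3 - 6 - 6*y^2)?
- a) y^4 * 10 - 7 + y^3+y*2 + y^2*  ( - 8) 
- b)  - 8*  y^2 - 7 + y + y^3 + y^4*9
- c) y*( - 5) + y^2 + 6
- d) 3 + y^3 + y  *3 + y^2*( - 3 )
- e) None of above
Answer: e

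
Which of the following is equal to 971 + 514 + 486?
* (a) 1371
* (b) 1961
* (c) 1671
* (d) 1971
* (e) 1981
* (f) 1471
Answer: d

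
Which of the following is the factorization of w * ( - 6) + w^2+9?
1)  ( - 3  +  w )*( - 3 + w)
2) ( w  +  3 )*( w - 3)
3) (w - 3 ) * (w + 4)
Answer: 1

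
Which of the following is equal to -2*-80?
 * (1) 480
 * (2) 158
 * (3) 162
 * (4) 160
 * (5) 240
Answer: 4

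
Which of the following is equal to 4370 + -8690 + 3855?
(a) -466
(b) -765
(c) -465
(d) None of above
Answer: c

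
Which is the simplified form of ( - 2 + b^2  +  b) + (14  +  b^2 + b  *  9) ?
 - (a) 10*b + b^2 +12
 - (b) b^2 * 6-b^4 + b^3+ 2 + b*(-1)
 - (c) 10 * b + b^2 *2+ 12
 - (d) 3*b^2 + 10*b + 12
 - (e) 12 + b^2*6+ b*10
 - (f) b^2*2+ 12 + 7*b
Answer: c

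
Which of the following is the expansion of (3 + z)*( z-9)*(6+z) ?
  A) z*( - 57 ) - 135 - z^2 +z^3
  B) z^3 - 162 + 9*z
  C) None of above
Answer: C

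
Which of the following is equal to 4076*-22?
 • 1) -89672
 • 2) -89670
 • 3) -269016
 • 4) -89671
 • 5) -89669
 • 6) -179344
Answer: 1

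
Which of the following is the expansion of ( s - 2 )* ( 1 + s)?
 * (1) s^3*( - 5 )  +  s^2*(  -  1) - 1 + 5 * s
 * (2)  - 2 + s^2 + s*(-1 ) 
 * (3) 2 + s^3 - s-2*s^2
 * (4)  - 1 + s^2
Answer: 2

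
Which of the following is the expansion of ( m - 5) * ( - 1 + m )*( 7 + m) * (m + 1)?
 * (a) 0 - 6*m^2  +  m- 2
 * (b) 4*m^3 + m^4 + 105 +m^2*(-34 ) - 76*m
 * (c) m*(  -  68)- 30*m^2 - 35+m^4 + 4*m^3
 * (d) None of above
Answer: d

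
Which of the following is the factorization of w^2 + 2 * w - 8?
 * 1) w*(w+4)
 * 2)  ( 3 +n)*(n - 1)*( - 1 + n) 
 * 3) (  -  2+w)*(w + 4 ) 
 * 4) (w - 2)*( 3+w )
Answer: 3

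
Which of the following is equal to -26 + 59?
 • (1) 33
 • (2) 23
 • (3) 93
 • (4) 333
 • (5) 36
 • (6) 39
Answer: 1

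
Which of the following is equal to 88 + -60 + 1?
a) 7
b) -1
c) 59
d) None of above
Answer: d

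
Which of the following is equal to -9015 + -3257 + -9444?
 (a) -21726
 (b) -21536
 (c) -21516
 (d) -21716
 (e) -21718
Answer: d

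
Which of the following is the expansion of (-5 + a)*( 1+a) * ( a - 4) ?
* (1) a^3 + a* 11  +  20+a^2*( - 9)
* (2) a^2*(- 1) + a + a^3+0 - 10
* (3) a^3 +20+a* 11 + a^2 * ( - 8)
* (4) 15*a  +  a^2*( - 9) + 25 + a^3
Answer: 3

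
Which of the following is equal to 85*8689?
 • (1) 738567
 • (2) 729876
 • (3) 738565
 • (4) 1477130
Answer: 3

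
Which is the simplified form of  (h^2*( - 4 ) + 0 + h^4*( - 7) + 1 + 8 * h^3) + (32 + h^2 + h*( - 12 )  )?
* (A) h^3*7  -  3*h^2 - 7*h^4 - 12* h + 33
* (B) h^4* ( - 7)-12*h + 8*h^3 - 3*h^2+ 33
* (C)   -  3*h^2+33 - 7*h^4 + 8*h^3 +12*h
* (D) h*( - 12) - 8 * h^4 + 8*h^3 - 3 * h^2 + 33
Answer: B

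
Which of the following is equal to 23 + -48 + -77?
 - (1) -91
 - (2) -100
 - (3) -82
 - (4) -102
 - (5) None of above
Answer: 4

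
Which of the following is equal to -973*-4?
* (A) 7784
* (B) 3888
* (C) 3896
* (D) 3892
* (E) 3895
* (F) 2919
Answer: D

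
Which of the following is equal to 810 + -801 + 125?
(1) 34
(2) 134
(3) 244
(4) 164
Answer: 2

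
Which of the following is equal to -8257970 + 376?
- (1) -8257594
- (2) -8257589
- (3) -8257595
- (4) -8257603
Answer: 1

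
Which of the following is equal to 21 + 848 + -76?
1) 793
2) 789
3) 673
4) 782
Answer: 1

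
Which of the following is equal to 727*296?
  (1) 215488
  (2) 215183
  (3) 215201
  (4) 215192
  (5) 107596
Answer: 4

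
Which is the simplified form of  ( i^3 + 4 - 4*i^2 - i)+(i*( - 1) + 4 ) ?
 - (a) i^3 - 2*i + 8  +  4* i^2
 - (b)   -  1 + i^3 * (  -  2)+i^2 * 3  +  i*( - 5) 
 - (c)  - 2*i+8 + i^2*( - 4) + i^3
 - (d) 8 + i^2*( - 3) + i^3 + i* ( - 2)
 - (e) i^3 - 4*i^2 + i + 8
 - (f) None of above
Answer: c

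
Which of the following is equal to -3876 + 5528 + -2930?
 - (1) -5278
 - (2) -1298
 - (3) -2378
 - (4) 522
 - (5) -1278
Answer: 5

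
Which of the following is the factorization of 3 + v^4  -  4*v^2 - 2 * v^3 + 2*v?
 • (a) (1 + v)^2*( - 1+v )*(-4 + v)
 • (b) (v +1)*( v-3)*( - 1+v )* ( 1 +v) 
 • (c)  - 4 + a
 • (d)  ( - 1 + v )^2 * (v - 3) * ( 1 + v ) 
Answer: b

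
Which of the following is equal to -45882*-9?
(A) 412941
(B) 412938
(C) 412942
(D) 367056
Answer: B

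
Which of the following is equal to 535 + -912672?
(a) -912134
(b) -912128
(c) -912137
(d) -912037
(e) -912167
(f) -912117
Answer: c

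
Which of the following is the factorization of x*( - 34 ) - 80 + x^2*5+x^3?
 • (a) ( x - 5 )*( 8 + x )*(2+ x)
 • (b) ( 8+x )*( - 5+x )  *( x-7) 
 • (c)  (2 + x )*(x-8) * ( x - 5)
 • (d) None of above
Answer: a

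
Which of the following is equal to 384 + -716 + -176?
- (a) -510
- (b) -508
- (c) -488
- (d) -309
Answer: b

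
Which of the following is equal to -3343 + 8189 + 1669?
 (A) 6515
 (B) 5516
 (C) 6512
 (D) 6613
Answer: A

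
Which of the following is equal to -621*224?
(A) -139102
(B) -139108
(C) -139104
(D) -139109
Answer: C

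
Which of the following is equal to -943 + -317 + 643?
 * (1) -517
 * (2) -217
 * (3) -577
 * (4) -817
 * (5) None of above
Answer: 5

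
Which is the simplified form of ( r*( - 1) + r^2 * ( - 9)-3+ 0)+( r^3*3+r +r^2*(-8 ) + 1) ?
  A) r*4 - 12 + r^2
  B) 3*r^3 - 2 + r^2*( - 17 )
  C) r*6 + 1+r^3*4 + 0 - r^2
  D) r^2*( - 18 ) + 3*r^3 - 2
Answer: B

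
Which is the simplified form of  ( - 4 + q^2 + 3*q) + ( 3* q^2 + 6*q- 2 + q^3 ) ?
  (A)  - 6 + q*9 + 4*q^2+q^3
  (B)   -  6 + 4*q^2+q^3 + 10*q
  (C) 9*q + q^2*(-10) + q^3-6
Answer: A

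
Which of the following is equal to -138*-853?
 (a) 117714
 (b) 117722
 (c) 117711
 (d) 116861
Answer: a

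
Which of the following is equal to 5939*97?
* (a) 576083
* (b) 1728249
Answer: a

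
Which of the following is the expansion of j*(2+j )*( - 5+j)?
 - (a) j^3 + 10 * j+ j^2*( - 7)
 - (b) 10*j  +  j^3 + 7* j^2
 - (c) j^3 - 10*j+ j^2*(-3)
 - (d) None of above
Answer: c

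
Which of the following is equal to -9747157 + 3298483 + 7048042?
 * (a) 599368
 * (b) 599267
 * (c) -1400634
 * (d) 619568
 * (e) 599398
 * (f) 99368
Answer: a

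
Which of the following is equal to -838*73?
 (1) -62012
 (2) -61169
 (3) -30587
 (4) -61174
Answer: 4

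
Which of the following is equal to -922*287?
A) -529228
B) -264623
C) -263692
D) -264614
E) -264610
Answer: D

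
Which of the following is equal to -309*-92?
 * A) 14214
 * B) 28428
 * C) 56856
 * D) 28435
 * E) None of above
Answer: B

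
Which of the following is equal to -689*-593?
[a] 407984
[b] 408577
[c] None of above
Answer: b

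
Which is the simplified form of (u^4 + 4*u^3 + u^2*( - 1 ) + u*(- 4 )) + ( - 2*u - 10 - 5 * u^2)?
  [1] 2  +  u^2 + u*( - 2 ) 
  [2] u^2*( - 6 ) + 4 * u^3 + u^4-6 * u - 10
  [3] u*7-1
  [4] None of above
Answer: 2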